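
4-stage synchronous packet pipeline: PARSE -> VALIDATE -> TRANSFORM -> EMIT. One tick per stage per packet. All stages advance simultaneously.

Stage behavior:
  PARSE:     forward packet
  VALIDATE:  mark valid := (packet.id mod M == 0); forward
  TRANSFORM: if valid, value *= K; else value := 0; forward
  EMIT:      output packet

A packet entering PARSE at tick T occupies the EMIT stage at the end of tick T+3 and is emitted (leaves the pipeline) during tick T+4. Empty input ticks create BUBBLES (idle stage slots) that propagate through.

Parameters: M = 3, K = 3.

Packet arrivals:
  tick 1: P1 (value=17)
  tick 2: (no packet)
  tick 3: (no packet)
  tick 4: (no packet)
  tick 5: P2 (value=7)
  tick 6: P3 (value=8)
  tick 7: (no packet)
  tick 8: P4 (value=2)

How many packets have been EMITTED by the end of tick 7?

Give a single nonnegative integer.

Tick 1: [PARSE:P1(v=17,ok=F), VALIDATE:-, TRANSFORM:-, EMIT:-] out:-; in:P1
Tick 2: [PARSE:-, VALIDATE:P1(v=17,ok=F), TRANSFORM:-, EMIT:-] out:-; in:-
Tick 3: [PARSE:-, VALIDATE:-, TRANSFORM:P1(v=0,ok=F), EMIT:-] out:-; in:-
Tick 4: [PARSE:-, VALIDATE:-, TRANSFORM:-, EMIT:P1(v=0,ok=F)] out:-; in:-
Tick 5: [PARSE:P2(v=7,ok=F), VALIDATE:-, TRANSFORM:-, EMIT:-] out:P1(v=0); in:P2
Tick 6: [PARSE:P3(v=8,ok=F), VALIDATE:P2(v=7,ok=F), TRANSFORM:-, EMIT:-] out:-; in:P3
Tick 7: [PARSE:-, VALIDATE:P3(v=8,ok=T), TRANSFORM:P2(v=0,ok=F), EMIT:-] out:-; in:-
Emitted by tick 7: ['P1']

Answer: 1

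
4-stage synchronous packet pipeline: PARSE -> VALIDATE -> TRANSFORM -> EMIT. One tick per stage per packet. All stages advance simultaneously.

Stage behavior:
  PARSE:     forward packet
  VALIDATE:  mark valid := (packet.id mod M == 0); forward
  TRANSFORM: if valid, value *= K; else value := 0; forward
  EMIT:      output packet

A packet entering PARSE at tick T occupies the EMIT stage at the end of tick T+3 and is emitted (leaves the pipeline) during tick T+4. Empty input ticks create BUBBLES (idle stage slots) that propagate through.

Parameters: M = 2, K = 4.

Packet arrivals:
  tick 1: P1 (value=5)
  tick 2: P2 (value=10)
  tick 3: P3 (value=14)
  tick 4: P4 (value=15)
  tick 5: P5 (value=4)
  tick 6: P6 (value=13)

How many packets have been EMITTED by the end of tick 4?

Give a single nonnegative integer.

Tick 1: [PARSE:P1(v=5,ok=F), VALIDATE:-, TRANSFORM:-, EMIT:-] out:-; in:P1
Tick 2: [PARSE:P2(v=10,ok=F), VALIDATE:P1(v=5,ok=F), TRANSFORM:-, EMIT:-] out:-; in:P2
Tick 3: [PARSE:P3(v=14,ok=F), VALIDATE:P2(v=10,ok=T), TRANSFORM:P1(v=0,ok=F), EMIT:-] out:-; in:P3
Tick 4: [PARSE:P4(v=15,ok=F), VALIDATE:P3(v=14,ok=F), TRANSFORM:P2(v=40,ok=T), EMIT:P1(v=0,ok=F)] out:-; in:P4
Emitted by tick 4: []

Answer: 0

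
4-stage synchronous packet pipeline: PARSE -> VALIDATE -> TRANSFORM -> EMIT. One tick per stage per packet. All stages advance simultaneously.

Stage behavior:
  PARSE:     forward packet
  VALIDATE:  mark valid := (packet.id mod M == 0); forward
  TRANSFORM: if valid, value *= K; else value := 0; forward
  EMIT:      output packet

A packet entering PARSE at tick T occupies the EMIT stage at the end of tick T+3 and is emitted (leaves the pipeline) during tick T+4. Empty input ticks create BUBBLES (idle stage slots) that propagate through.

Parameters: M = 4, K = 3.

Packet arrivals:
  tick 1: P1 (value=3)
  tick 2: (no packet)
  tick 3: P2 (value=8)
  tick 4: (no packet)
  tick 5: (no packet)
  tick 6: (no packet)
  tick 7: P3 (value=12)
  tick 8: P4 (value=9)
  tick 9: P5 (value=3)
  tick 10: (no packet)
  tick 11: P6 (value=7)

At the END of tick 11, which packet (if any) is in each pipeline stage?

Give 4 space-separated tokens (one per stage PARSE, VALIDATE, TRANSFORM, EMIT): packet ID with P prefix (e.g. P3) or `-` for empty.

Answer: P6 - P5 P4

Derivation:
Tick 1: [PARSE:P1(v=3,ok=F), VALIDATE:-, TRANSFORM:-, EMIT:-] out:-; in:P1
Tick 2: [PARSE:-, VALIDATE:P1(v=3,ok=F), TRANSFORM:-, EMIT:-] out:-; in:-
Tick 3: [PARSE:P2(v=8,ok=F), VALIDATE:-, TRANSFORM:P1(v=0,ok=F), EMIT:-] out:-; in:P2
Tick 4: [PARSE:-, VALIDATE:P2(v=8,ok=F), TRANSFORM:-, EMIT:P1(v=0,ok=F)] out:-; in:-
Tick 5: [PARSE:-, VALIDATE:-, TRANSFORM:P2(v=0,ok=F), EMIT:-] out:P1(v=0); in:-
Tick 6: [PARSE:-, VALIDATE:-, TRANSFORM:-, EMIT:P2(v=0,ok=F)] out:-; in:-
Tick 7: [PARSE:P3(v=12,ok=F), VALIDATE:-, TRANSFORM:-, EMIT:-] out:P2(v=0); in:P3
Tick 8: [PARSE:P4(v=9,ok=F), VALIDATE:P3(v=12,ok=F), TRANSFORM:-, EMIT:-] out:-; in:P4
Tick 9: [PARSE:P5(v=3,ok=F), VALIDATE:P4(v=9,ok=T), TRANSFORM:P3(v=0,ok=F), EMIT:-] out:-; in:P5
Tick 10: [PARSE:-, VALIDATE:P5(v=3,ok=F), TRANSFORM:P4(v=27,ok=T), EMIT:P3(v=0,ok=F)] out:-; in:-
Tick 11: [PARSE:P6(v=7,ok=F), VALIDATE:-, TRANSFORM:P5(v=0,ok=F), EMIT:P4(v=27,ok=T)] out:P3(v=0); in:P6
At end of tick 11: ['P6', '-', 'P5', 'P4']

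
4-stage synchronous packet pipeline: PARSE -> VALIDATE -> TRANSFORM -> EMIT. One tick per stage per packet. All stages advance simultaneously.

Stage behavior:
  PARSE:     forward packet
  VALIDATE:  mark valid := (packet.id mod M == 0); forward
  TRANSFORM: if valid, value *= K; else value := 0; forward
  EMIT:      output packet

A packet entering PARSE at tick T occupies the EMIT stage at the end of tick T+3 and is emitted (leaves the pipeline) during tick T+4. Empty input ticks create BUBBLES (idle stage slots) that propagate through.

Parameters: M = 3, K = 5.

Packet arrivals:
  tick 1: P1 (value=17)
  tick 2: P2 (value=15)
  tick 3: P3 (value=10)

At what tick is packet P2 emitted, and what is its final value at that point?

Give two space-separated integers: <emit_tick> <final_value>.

Tick 1: [PARSE:P1(v=17,ok=F), VALIDATE:-, TRANSFORM:-, EMIT:-] out:-; in:P1
Tick 2: [PARSE:P2(v=15,ok=F), VALIDATE:P1(v=17,ok=F), TRANSFORM:-, EMIT:-] out:-; in:P2
Tick 3: [PARSE:P3(v=10,ok=F), VALIDATE:P2(v=15,ok=F), TRANSFORM:P1(v=0,ok=F), EMIT:-] out:-; in:P3
Tick 4: [PARSE:-, VALIDATE:P3(v=10,ok=T), TRANSFORM:P2(v=0,ok=F), EMIT:P1(v=0,ok=F)] out:-; in:-
Tick 5: [PARSE:-, VALIDATE:-, TRANSFORM:P3(v=50,ok=T), EMIT:P2(v=0,ok=F)] out:P1(v=0); in:-
Tick 6: [PARSE:-, VALIDATE:-, TRANSFORM:-, EMIT:P3(v=50,ok=T)] out:P2(v=0); in:-
Tick 7: [PARSE:-, VALIDATE:-, TRANSFORM:-, EMIT:-] out:P3(v=50); in:-
P2: arrives tick 2, valid=False (id=2, id%3=2), emit tick 6, final value 0

Answer: 6 0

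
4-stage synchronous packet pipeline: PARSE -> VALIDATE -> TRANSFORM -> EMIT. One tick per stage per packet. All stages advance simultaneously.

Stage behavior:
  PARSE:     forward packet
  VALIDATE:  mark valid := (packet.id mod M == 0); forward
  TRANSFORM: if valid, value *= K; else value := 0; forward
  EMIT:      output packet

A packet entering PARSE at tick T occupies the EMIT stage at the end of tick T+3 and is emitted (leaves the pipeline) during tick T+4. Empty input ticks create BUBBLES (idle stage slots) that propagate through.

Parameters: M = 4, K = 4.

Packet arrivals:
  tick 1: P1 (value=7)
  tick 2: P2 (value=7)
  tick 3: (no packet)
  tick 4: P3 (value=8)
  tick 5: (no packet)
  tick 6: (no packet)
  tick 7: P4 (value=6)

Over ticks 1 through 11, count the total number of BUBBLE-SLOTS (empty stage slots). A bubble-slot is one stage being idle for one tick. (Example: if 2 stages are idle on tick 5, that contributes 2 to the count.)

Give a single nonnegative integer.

Tick 1: [PARSE:P1(v=7,ok=F), VALIDATE:-, TRANSFORM:-, EMIT:-] out:-; bubbles=3
Tick 2: [PARSE:P2(v=7,ok=F), VALIDATE:P1(v=7,ok=F), TRANSFORM:-, EMIT:-] out:-; bubbles=2
Tick 3: [PARSE:-, VALIDATE:P2(v=7,ok=F), TRANSFORM:P1(v=0,ok=F), EMIT:-] out:-; bubbles=2
Tick 4: [PARSE:P3(v=8,ok=F), VALIDATE:-, TRANSFORM:P2(v=0,ok=F), EMIT:P1(v=0,ok=F)] out:-; bubbles=1
Tick 5: [PARSE:-, VALIDATE:P3(v=8,ok=F), TRANSFORM:-, EMIT:P2(v=0,ok=F)] out:P1(v=0); bubbles=2
Tick 6: [PARSE:-, VALIDATE:-, TRANSFORM:P3(v=0,ok=F), EMIT:-] out:P2(v=0); bubbles=3
Tick 7: [PARSE:P4(v=6,ok=F), VALIDATE:-, TRANSFORM:-, EMIT:P3(v=0,ok=F)] out:-; bubbles=2
Tick 8: [PARSE:-, VALIDATE:P4(v=6,ok=T), TRANSFORM:-, EMIT:-] out:P3(v=0); bubbles=3
Tick 9: [PARSE:-, VALIDATE:-, TRANSFORM:P4(v=24,ok=T), EMIT:-] out:-; bubbles=3
Tick 10: [PARSE:-, VALIDATE:-, TRANSFORM:-, EMIT:P4(v=24,ok=T)] out:-; bubbles=3
Tick 11: [PARSE:-, VALIDATE:-, TRANSFORM:-, EMIT:-] out:P4(v=24); bubbles=4
Total bubble-slots: 28

Answer: 28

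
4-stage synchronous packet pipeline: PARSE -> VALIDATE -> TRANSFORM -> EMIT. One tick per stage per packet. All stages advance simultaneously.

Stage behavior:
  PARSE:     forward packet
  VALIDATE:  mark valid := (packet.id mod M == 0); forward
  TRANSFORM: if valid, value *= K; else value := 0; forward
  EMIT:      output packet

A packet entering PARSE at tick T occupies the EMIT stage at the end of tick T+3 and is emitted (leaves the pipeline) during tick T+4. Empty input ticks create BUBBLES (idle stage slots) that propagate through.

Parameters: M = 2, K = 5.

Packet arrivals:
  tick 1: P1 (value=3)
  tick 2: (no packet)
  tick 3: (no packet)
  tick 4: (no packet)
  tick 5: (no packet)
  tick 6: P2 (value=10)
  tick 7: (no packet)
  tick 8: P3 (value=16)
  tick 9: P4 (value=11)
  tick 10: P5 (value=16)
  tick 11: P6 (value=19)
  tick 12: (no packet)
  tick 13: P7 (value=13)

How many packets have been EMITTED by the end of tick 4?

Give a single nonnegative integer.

Tick 1: [PARSE:P1(v=3,ok=F), VALIDATE:-, TRANSFORM:-, EMIT:-] out:-; in:P1
Tick 2: [PARSE:-, VALIDATE:P1(v=3,ok=F), TRANSFORM:-, EMIT:-] out:-; in:-
Tick 3: [PARSE:-, VALIDATE:-, TRANSFORM:P1(v=0,ok=F), EMIT:-] out:-; in:-
Tick 4: [PARSE:-, VALIDATE:-, TRANSFORM:-, EMIT:P1(v=0,ok=F)] out:-; in:-
Emitted by tick 4: []

Answer: 0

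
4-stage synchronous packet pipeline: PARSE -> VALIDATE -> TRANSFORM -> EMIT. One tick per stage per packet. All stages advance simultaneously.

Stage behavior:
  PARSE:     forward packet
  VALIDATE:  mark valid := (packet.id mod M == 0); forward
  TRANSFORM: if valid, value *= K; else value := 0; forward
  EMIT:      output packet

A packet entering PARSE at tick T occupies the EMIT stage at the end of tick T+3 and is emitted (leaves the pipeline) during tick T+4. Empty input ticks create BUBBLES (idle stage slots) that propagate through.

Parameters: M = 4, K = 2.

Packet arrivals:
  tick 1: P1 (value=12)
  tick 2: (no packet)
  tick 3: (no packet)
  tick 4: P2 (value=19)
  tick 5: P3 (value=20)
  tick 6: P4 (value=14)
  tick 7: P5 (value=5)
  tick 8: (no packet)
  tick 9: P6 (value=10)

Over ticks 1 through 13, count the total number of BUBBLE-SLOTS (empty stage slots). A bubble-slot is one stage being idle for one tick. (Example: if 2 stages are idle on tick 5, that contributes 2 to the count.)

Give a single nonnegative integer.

Tick 1: [PARSE:P1(v=12,ok=F), VALIDATE:-, TRANSFORM:-, EMIT:-] out:-; bubbles=3
Tick 2: [PARSE:-, VALIDATE:P1(v=12,ok=F), TRANSFORM:-, EMIT:-] out:-; bubbles=3
Tick 3: [PARSE:-, VALIDATE:-, TRANSFORM:P1(v=0,ok=F), EMIT:-] out:-; bubbles=3
Tick 4: [PARSE:P2(v=19,ok=F), VALIDATE:-, TRANSFORM:-, EMIT:P1(v=0,ok=F)] out:-; bubbles=2
Tick 5: [PARSE:P3(v=20,ok=F), VALIDATE:P2(v=19,ok=F), TRANSFORM:-, EMIT:-] out:P1(v=0); bubbles=2
Tick 6: [PARSE:P4(v=14,ok=F), VALIDATE:P3(v=20,ok=F), TRANSFORM:P2(v=0,ok=F), EMIT:-] out:-; bubbles=1
Tick 7: [PARSE:P5(v=5,ok=F), VALIDATE:P4(v=14,ok=T), TRANSFORM:P3(v=0,ok=F), EMIT:P2(v=0,ok=F)] out:-; bubbles=0
Tick 8: [PARSE:-, VALIDATE:P5(v=5,ok=F), TRANSFORM:P4(v=28,ok=T), EMIT:P3(v=0,ok=F)] out:P2(v=0); bubbles=1
Tick 9: [PARSE:P6(v=10,ok=F), VALIDATE:-, TRANSFORM:P5(v=0,ok=F), EMIT:P4(v=28,ok=T)] out:P3(v=0); bubbles=1
Tick 10: [PARSE:-, VALIDATE:P6(v=10,ok=F), TRANSFORM:-, EMIT:P5(v=0,ok=F)] out:P4(v=28); bubbles=2
Tick 11: [PARSE:-, VALIDATE:-, TRANSFORM:P6(v=0,ok=F), EMIT:-] out:P5(v=0); bubbles=3
Tick 12: [PARSE:-, VALIDATE:-, TRANSFORM:-, EMIT:P6(v=0,ok=F)] out:-; bubbles=3
Tick 13: [PARSE:-, VALIDATE:-, TRANSFORM:-, EMIT:-] out:P6(v=0); bubbles=4
Total bubble-slots: 28

Answer: 28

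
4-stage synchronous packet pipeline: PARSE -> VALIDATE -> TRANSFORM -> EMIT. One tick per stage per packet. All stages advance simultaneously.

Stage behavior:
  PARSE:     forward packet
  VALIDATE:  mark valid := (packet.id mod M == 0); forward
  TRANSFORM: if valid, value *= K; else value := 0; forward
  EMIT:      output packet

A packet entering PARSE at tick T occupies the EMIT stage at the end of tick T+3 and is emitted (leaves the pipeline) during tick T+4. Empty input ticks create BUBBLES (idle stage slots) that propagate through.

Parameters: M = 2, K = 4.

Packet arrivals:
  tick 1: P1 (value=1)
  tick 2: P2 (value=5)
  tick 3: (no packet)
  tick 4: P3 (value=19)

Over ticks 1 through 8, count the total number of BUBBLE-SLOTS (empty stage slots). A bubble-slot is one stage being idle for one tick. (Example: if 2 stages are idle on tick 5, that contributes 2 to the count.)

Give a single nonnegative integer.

Tick 1: [PARSE:P1(v=1,ok=F), VALIDATE:-, TRANSFORM:-, EMIT:-] out:-; bubbles=3
Tick 2: [PARSE:P2(v=5,ok=F), VALIDATE:P1(v=1,ok=F), TRANSFORM:-, EMIT:-] out:-; bubbles=2
Tick 3: [PARSE:-, VALIDATE:P2(v=5,ok=T), TRANSFORM:P1(v=0,ok=F), EMIT:-] out:-; bubbles=2
Tick 4: [PARSE:P3(v=19,ok=F), VALIDATE:-, TRANSFORM:P2(v=20,ok=T), EMIT:P1(v=0,ok=F)] out:-; bubbles=1
Tick 5: [PARSE:-, VALIDATE:P3(v=19,ok=F), TRANSFORM:-, EMIT:P2(v=20,ok=T)] out:P1(v=0); bubbles=2
Tick 6: [PARSE:-, VALIDATE:-, TRANSFORM:P3(v=0,ok=F), EMIT:-] out:P2(v=20); bubbles=3
Tick 7: [PARSE:-, VALIDATE:-, TRANSFORM:-, EMIT:P3(v=0,ok=F)] out:-; bubbles=3
Tick 8: [PARSE:-, VALIDATE:-, TRANSFORM:-, EMIT:-] out:P3(v=0); bubbles=4
Total bubble-slots: 20

Answer: 20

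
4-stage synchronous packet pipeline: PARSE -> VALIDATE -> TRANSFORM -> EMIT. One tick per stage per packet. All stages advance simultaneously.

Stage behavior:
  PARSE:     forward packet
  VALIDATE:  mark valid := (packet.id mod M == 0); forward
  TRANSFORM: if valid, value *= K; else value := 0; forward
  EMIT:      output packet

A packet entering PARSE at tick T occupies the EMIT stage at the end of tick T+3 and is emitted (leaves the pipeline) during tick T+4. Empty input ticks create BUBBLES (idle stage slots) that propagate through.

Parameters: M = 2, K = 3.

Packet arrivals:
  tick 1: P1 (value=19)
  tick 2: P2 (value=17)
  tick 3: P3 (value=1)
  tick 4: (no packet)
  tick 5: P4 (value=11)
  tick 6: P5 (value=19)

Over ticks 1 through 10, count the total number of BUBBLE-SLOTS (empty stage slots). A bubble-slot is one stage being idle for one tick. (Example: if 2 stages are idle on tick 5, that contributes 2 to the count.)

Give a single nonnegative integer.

Answer: 20

Derivation:
Tick 1: [PARSE:P1(v=19,ok=F), VALIDATE:-, TRANSFORM:-, EMIT:-] out:-; bubbles=3
Tick 2: [PARSE:P2(v=17,ok=F), VALIDATE:P1(v=19,ok=F), TRANSFORM:-, EMIT:-] out:-; bubbles=2
Tick 3: [PARSE:P3(v=1,ok=F), VALIDATE:P2(v=17,ok=T), TRANSFORM:P1(v=0,ok=F), EMIT:-] out:-; bubbles=1
Tick 4: [PARSE:-, VALIDATE:P3(v=1,ok=F), TRANSFORM:P2(v=51,ok=T), EMIT:P1(v=0,ok=F)] out:-; bubbles=1
Tick 5: [PARSE:P4(v=11,ok=F), VALIDATE:-, TRANSFORM:P3(v=0,ok=F), EMIT:P2(v=51,ok=T)] out:P1(v=0); bubbles=1
Tick 6: [PARSE:P5(v=19,ok=F), VALIDATE:P4(v=11,ok=T), TRANSFORM:-, EMIT:P3(v=0,ok=F)] out:P2(v=51); bubbles=1
Tick 7: [PARSE:-, VALIDATE:P5(v=19,ok=F), TRANSFORM:P4(v=33,ok=T), EMIT:-] out:P3(v=0); bubbles=2
Tick 8: [PARSE:-, VALIDATE:-, TRANSFORM:P5(v=0,ok=F), EMIT:P4(v=33,ok=T)] out:-; bubbles=2
Tick 9: [PARSE:-, VALIDATE:-, TRANSFORM:-, EMIT:P5(v=0,ok=F)] out:P4(v=33); bubbles=3
Tick 10: [PARSE:-, VALIDATE:-, TRANSFORM:-, EMIT:-] out:P5(v=0); bubbles=4
Total bubble-slots: 20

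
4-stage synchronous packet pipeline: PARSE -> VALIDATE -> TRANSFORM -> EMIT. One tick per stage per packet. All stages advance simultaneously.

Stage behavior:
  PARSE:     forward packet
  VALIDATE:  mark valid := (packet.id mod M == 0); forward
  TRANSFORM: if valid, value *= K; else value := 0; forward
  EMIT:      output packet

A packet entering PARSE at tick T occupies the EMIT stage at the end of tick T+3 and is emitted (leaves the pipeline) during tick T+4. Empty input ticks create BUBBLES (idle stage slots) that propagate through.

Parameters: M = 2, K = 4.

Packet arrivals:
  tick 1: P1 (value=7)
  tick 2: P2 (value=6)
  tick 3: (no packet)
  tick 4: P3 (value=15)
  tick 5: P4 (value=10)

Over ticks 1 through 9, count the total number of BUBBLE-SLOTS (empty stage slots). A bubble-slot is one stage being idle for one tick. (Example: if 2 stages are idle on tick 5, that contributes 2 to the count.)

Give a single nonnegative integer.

Answer: 20

Derivation:
Tick 1: [PARSE:P1(v=7,ok=F), VALIDATE:-, TRANSFORM:-, EMIT:-] out:-; bubbles=3
Tick 2: [PARSE:P2(v=6,ok=F), VALIDATE:P1(v=7,ok=F), TRANSFORM:-, EMIT:-] out:-; bubbles=2
Tick 3: [PARSE:-, VALIDATE:P2(v=6,ok=T), TRANSFORM:P1(v=0,ok=F), EMIT:-] out:-; bubbles=2
Tick 4: [PARSE:P3(v=15,ok=F), VALIDATE:-, TRANSFORM:P2(v=24,ok=T), EMIT:P1(v=0,ok=F)] out:-; bubbles=1
Tick 5: [PARSE:P4(v=10,ok=F), VALIDATE:P3(v=15,ok=F), TRANSFORM:-, EMIT:P2(v=24,ok=T)] out:P1(v=0); bubbles=1
Tick 6: [PARSE:-, VALIDATE:P4(v=10,ok=T), TRANSFORM:P3(v=0,ok=F), EMIT:-] out:P2(v=24); bubbles=2
Tick 7: [PARSE:-, VALIDATE:-, TRANSFORM:P4(v=40,ok=T), EMIT:P3(v=0,ok=F)] out:-; bubbles=2
Tick 8: [PARSE:-, VALIDATE:-, TRANSFORM:-, EMIT:P4(v=40,ok=T)] out:P3(v=0); bubbles=3
Tick 9: [PARSE:-, VALIDATE:-, TRANSFORM:-, EMIT:-] out:P4(v=40); bubbles=4
Total bubble-slots: 20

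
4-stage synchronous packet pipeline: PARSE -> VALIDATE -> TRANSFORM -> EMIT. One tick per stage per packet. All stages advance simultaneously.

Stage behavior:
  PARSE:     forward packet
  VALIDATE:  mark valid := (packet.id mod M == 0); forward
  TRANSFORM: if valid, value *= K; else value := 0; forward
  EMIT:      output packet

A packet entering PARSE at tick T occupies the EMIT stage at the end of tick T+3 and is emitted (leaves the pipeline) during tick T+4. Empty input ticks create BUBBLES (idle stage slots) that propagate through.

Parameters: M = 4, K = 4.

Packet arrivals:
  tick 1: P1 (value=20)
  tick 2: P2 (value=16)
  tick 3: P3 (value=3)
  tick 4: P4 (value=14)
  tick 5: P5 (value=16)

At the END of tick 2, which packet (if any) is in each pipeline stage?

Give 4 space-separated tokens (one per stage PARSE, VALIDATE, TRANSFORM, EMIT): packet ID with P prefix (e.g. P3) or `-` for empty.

Tick 1: [PARSE:P1(v=20,ok=F), VALIDATE:-, TRANSFORM:-, EMIT:-] out:-; in:P1
Tick 2: [PARSE:P2(v=16,ok=F), VALIDATE:P1(v=20,ok=F), TRANSFORM:-, EMIT:-] out:-; in:P2
At end of tick 2: ['P2', 'P1', '-', '-']

Answer: P2 P1 - -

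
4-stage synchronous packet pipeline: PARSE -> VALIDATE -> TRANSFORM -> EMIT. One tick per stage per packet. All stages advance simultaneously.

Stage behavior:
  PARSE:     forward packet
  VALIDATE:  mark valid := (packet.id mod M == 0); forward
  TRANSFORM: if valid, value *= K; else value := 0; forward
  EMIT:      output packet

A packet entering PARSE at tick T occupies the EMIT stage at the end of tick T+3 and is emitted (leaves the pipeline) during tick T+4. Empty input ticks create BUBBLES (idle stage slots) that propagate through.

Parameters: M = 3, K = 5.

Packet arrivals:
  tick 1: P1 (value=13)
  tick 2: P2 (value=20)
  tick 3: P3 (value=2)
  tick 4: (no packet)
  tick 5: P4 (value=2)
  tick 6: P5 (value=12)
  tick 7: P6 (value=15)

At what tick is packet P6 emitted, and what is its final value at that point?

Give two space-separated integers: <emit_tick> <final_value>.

Tick 1: [PARSE:P1(v=13,ok=F), VALIDATE:-, TRANSFORM:-, EMIT:-] out:-; in:P1
Tick 2: [PARSE:P2(v=20,ok=F), VALIDATE:P1(v=13,ok=F), TRANSFORM:-, EMIT:-] out:-; in:P2
Tick 3: [PARSE:P3(v=2,ok=F), VALIDATE:P2(v=20,ok=F), TRANSFORM:P1(v=0,ok=F), EMIT:-] out:-; in:P3
Tick 4: [PARSE:-, VALIDATE:P3(v=2,ok=T), TRANSFORM:P2(v=0,ok=F), EMIT:P1(v=0,ok=F)] out:-; in:-
Tick 5: [PARSE:P4(v=2,ok=F), VALIDATE:-, TRANSFORM:P3(v=10,ok=T), EMIT:P2(v=0,ok=F)] out:P1(v=0); in:P4
Tick 6: [PARSE:P5(v=12,ok=F), VALIDATE:P4(v=2,ok=F), TRANSFORM:-, EMIT:P3(v=10,ok=T)] out:P2(v=0); in:P5
Tick 7: [PARSE:P6(v=15,ok=F), VALIDATE:P5(v=12,ok=F), TRANSFORM:P4(v=0,ok=F), EMIT:-] out:P3(v=10); in:P6
Tick 8: [PARSE:-, VALIDATE:P6(v=15,ok=T), TRANSFORM:P5(v=0,ok=F), EMIT:P4(v=0,ok=F)] out:-; in:-
Tick 9: [PARSE:-, VALIDATE:-, TRANSFORM:P6(v=75,ok=T), EMIT:P5(v=0,ok=F)] out:P4(v=0); in:-
Tick 10: [PARSE:-, VALIDATE:-, TRANSFORM:-, EMIT:P6(v=75,ok=T)] out:P5(v=0); in:-
Tick 11: [PARSE:-, VALIDATE:-, TRANSFORM:-, EMIT:-] out:P6(v=75); in:-
P6: arrives tick 7, valid=True (id=6, id%3=0), emit tick 11, final value 75

Answer: 11 75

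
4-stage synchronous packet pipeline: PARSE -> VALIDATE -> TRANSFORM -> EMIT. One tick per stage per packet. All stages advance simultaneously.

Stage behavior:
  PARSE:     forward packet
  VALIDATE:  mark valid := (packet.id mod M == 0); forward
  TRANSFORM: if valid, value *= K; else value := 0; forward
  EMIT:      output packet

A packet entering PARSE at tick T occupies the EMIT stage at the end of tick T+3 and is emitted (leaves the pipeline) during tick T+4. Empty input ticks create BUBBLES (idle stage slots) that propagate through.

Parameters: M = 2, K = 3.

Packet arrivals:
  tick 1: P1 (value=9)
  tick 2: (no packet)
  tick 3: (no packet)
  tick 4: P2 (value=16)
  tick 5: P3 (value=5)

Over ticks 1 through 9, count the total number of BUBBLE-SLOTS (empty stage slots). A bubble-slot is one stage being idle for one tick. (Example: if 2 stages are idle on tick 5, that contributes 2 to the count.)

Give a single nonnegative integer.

Answer: 24

Derivation:
Tick 1: [PARSE:P1(v=9,ok=F), VALIDATE:-, TRANSFORM:-, EMIT:-] out:-; bubbles=3
Tick 2: [PARSE:-, VALIDATE:P1(v=9,ok=F), TRANSFORM:-, EMIT:-] out:-; bubbles=3
Tick 3: [PARSE:-, VALIDATE:-, TRANSFORM:P1(v=0,ok=F), EMIT:-] out:-; bubbles=3
Tick 4: [PARSE:P2(v=16,ok=F), VALIDATE:-, TRANSFORM:-, EMIT:P1(v=0,ok=F)] out:-; bubbles=2
Tick 5: [PARSE:P3(v=5,ok=F), VALIDATE:P2(v=16,ok=T), TRANSFORM:-, EMIT:-] out:P1(v=0); bubbles=2
Tick 6: [PARSE:-, VALIDATE:P3(v=5,ok=F), TRANSFORM:P2(v=48,ok=T), EMIT:-] out:-; bubbles=2
Tick 7: [PARSE:-, VALIDATE:-, TRANSFORM:P3(v=0,ok=F), EMIT:P2(v=48,ok=T)] out:-; bubbles=2
Tick 8: [PARSE:-, VALIDATE:-, TRANSFORM:-, EMIT:P3(v=0,ok=F)] out:P2(v=48); bubbles=3
Tick 9: [PARSE:-, VALIDATE:-, TRANSFORM:-, EMIT:-] out:P3(v=0); bubbles=4
Total bubble-slots: 24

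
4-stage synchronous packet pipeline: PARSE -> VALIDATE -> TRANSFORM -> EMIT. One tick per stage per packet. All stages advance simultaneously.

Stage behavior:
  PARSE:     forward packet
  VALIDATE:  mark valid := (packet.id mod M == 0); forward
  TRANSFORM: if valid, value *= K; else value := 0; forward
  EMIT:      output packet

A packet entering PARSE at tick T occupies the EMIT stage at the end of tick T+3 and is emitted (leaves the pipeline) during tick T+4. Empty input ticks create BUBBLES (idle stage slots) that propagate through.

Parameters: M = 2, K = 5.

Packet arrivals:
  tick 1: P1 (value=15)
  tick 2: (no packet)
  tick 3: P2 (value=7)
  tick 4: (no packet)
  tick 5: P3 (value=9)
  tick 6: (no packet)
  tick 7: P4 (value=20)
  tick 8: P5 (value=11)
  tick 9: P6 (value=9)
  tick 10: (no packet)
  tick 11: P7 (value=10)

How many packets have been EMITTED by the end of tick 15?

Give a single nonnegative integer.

Tick 1: [PARSE:P1(v=15,ok=F), VALIDATE:-, TRANSFORM:-, EMIT:-] out:-; in:P1
Tick 2: [PARSE:-, VALIDATE:P1(v=15,ok=F), TRANSFORM:-, EMIT:-] out:-; in:-
Tick 3: [PARSE:P2(v=7,ok=F), VALIDATE:-, TRANSFORM:P1(v=0,ok=F), EMIT:-] out:-; in:P2
Tick 4: [PARSE:-, VALIDATE:P2(v=7,ok=T), TRANSFORM:-, EMIT:P1(v=0,ok=F)] out:-; in:-
Tick 5: [PARSE:P3(v=9,ok=F), VALIDATE:-, TRANSFORM:P2(v=35,ok=T), EMIT:-] out:P1(v=0); in:P3
Tick 6: [PARSE:-, VALIDATE:P3(v=9,ok=F), TRANSFORM:-, EMIT:P2(v=35,ok=T)] out:-; in:-
Tick 7: [PARSE:P4(v=20,ok=F), VALIDATE:-, TRANSFORM:P3(v=0,ok=F), EMIT:-] out:P2(v=35); in:P4
Tick 8: [PARSE:P5(v=11,ok=F), VALIDATE:P4(v=20,ok=T), TRANSFORM:-, EMIT:P3(v=0,ok=F)] out:-; in:P5
Tick 9: [PARSE:P6(v=9,ok=F), VALIDATE:P5(v=11,ok=F), TRANSFORM:P4(v=100,ok=T), EMIT:-] out:P3(v=0); in:P6
Tick 10: [PARSE:-, VALIDATE:P6(v=9,ok=T), TRANSFORM:P5(v=0,ok=F), EMIT:P4(v=100,ok=T)] out:-; in:-
Tick 11: [PARSE:P7(v=10,ok=F), VALIDATE:-, TRANSFORM:P6(v=45,ok=T), EMIT:P5(v=0,ok=F)] out:P4(v=100); in:P7
Tick 12: [PARSE:-, VALIDATE:P7(v=10,ok=F), TRANSFORM:-, EMIT:P6(v=45,ok=T)] out:P5(v=0); in:-
Tick 13: [PARSE:-, VALIDATE:-, TRANSFORM:P7(v=0,ok=F), EMIT:-] out:P6(v=45); in:-
Tick 14: [PARSE:-, VALIDATE:-, TRANSFORM:-, EMIT:P7(v=0,ok=F)] out:-; in:-
Tick 15: [PARSE:-, VALIDATE:-, TRANSFORM:-, EMIT:-] out:P7(v=0); in:-
Emitted by tick 15: ['P1', 'P2', 'P3', 'P4', 'P5', 'P6', 'P7']

Answer: 7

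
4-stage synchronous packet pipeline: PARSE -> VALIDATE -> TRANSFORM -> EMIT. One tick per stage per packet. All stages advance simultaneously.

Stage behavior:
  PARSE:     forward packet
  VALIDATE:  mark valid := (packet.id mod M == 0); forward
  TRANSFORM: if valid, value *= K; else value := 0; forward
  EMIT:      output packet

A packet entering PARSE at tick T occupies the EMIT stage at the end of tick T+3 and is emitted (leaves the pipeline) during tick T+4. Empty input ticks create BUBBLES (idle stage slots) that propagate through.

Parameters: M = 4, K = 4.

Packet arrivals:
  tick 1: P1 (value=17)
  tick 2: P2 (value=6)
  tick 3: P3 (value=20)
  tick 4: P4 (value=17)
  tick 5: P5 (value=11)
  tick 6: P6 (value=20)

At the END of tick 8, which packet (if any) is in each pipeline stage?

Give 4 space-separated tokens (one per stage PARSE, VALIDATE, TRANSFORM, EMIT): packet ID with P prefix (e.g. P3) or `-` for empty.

Answer: - - P6 P5

Derivation:
Tick 1: [PARSE:P1(v=17,ok=F), VALIDATE:-, TRANSFORM:-, EMIT:-] out:-; in:P1
Tick 2: [PARSE:P2(v=6,ok=F), VALIDATE:P1(v=17,ok=F), TRANSFORM:-, EMIT:-] out:-; in:P2
Tick 3: [PARSE:P3(v=20,ok=F), VALIDATE:P2(v=6,ok=F), TRANSFORM:P1(v=0,ok=F), EMIT:-] out:-; in:P3
Tick 4: [PARSE:P4(v=17,ok=F), VALIDATE:P3(v=20,ok=F), TRANSFORM:P2(v=0,ok=F), EMIT:P1(v=0,ok=F)] out:-; in:P4
Tick 5: [PARSE:P5(v=11,ok=F), VALIDATE:P4(v=17,ok=T), TRANSFORM:P3(v=0,ok=F), EMIT:P2(v=0,ok=F)] out:P1(v=0); in:P5
Tick 6: [PARSE:P6(v=20,ok=F), VALIDATE:P5(v=11,ok=F), TRANSFORM:P4(v=68,ok=T), EMIT:P3(v=0,ok=F)] out:P2(v=0); in:P6
Tick 7: [PARSE:-, VALIDATE:P6(v=20,ok=F), TRANSFORM:P5(v=0,ok=F), EMIT:P4(v=68,ok=T)] out:P3(v=0); in:-
Tick 8: [PARSE:-, VALIDATE:-, TRANSFORM:P6(v=0,ok=F), EMIT:P5(v=0,ok=F)] out:P4(v=68); in:-
At end of tick 8: ['-', '-', 'P6', 'P5']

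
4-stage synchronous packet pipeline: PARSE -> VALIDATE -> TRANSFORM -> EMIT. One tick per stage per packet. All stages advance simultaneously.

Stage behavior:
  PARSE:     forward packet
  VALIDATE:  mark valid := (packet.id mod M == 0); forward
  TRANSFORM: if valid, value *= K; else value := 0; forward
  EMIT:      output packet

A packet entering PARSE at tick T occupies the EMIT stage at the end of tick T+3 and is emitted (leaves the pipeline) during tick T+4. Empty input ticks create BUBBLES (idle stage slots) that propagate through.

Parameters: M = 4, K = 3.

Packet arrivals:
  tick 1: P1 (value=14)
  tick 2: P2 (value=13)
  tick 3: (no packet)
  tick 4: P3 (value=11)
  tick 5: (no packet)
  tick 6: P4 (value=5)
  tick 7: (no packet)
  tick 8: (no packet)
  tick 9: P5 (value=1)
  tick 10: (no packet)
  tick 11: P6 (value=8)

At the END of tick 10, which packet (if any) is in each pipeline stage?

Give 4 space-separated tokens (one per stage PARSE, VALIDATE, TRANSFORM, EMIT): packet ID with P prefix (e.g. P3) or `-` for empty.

Tick 1: [PARSE:P1(v=14,ok=F), VALIDATE:-, TRANSFORM:-, EMIT:-] out:-; in:P1
Tick 2: [PARSE:P2(v=13,ok=F), VALIDATE:P1(v=14,ok=F), TRANSFORM:-, EMIT:-] out:-; in:P2
Tick 3: [PARSE:-, VALIDATE:P2(v=13,ok=F), TRANSFORM:P1(v=0,ok=F), EMIT:-] out:-; in:-
Tick 4: [PARSE:P3(v=11,ok=F), VALIDATE:-, TRANSFORM:P2(v=0,ok=F), EMIT:P1(v=0,ok=F)] out:-; in:P3
Tick 5: [PARSE:-, VALIDATE:P3(v=11,ok=F), TRANSFORM:-, EMIT:P2(v=0,ok=F)] out:P1(v=0); in:-
Tick 6: [PARSE:P4(v=5,ok=F), VALIDATE:-, TRANSFORM:P3(v=0,ok=F), EMIT:-] out:P2(v=0); in:P4
Tick 7: [PARSE:-, VALIDATE:P4(v=5,ok=T), TRANSFORM:-, EMIT:P3(v=0,ok=F)] out:-; in:-
Tick 8: [PARSE:-, VALIDATE:-, TRANSFORM:P4(v=15,ok=T), EMIT:-] out:P3(v=0); in:-
Tick 9: [PARSE:P5(v=1,ok=F), VALIDATE:-, TRANSFORM:-, EMIT:P4(v=15,ok=T)] out:-; in:P5
Tick 10: [PARSE:-, VALIDATE:P5(v=1,ok=F), TRANSFORM:-, EMIT:-] out:P4(v=15); in:-
At end of tick 10: ['-', 'P5', '-', '-']

Answer: - P5 - -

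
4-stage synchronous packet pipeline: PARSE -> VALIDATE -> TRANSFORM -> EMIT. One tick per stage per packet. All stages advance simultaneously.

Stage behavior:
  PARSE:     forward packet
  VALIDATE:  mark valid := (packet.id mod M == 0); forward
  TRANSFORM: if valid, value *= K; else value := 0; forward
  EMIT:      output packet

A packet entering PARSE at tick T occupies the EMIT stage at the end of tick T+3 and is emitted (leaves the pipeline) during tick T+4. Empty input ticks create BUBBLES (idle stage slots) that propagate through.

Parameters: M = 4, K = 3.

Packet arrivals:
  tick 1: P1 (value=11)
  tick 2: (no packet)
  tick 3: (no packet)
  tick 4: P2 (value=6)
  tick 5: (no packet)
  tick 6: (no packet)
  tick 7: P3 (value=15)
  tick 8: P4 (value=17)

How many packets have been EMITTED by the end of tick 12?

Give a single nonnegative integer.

Answer: 4

Derivation:
Tick 1: [PARSE:P1(v=11,ok=F), VALIDATE:-, TRANSFORM:-, EMIT:-] out:-; in:P1
Tick 2: [PARSE:-, VALIDATE:P1(v=11,ok=F), TRANSFORM:-, EMIT:-] out:-; in:-
Tick 3: [PARSE:-, VALIDATE:-, TRANSFORM:P1(v=0,ok=F), EMIT:-] out:-; in:-
Tick 4: [PARSE:P2(v=6,ok=F), VALIDATE:-, TRANSFORM:-, EMIT:P1(v=0,ok=F)] out:-; in:P2
Tick 5: [PARSE:-, VALIDATE:P2(v=6,ok=F), TRANSFORM:-, EMIT:-] out:P1(v=0); in:-
Tick 6: [PARSE:-, VALIDATE:-, TRANSFORM:P2(v=0,ok=F), EMIT:-] out:-; in:-
Tick 7: [PARSE:P3(v=15,ok=F), VALIDATE:-, TRANSFORM:-, EMIT:P2(v=0,ok=F)] out:-; in:P3
Tick 8: [PARSE:P4(v=17,ok=F), VALIDATE:P3(v=15,ok=F), TRANSFORM:-, EMIT:-] out:P2(v=0); in:P4
Tick 9: [PARSE:-, VALIDATE:P4(v=17,ok=T), TRANSFORM:P3(v=0,ok=F), EMIT:-] out:-; in:-
Tick 10: [PARSE:-, VALIDATE:-, TRANSFORM:P4(v=51,ok=T), EMIT:P3(v=0,ok=F)] out:-; in:-
Tick 11: [PARSE:-, VALIDATE:-, TRANSFORM:-, EMIT:P4(v=51,ok=T)] out:P3(v=0); in:-
Tick 12: [PARSE:-, VALIDATE:-, TRANSFORM:-, EMIT:-] out:P4(v=51); in:-
Emitted by tick 12: ['P1', 'P2', 'P3', 'P4']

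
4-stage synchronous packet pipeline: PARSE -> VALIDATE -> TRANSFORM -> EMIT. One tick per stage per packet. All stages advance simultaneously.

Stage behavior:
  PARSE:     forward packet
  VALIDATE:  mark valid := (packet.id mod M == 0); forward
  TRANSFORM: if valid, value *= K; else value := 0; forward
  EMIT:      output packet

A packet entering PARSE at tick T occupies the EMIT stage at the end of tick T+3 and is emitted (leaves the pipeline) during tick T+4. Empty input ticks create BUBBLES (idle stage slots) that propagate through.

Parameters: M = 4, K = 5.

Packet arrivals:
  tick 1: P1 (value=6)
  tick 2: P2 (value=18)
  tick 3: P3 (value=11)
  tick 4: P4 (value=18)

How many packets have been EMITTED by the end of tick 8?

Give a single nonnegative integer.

Answer: 4

Derivation:
Tick 1: [PARSE:P1(v=6,ok=F), VALIDATE:-, TRANSFORM:-, EMIT:-] out:-; in:P1
Tick 2: [PARSE:P2(v=18,ok=F), VALIDATE:P1(v=6,ok=F), TRANSFORM:-, EMIT:-] out:-; in:P2
Tick 3: [PARSE:P3(v=11,ok=F), VALIDATE:P2(v=18,ok=F), TRANSFORM:P1(v=0,ok=F), EMIT:-] out:-; in:P3
Tick 4: [PARSE:P4(v=18,ok=F), VALIDATE:P3(v=11,ok=F), TRANSFORM:P2(v=0,ok=F), EMIT:P1(v=0,ok=F)] out:-; in:P4
Tick 5: [PARSE:-, VALIDATE:P4(v=18,ok=T), TRANSFORM:P3(v=0,ok=F), EMIT:P2(v=0,ok=F)] out:P1(v=0); in:-
Tick 6: [PARSE:-, VALIDATE:-, TRANSFORM:P4(v=90,ok=T), EMIT:P3(v=0,ok=F)] out:P2(v=0); in:-
Tick 7: [PARSE:-, VALIDATE:-, TRANSFORM:-, EMIT:P4(v=90,ok=T)] out:P3(v=0); in:-
Tick 8: [PARSE:-, VALIDATE:-, TRANSFORM:-, EMIT:-] out:P4(v=90); in:-
Emitted by tick 8: ['P1', 'P2', 'P3', 'P4']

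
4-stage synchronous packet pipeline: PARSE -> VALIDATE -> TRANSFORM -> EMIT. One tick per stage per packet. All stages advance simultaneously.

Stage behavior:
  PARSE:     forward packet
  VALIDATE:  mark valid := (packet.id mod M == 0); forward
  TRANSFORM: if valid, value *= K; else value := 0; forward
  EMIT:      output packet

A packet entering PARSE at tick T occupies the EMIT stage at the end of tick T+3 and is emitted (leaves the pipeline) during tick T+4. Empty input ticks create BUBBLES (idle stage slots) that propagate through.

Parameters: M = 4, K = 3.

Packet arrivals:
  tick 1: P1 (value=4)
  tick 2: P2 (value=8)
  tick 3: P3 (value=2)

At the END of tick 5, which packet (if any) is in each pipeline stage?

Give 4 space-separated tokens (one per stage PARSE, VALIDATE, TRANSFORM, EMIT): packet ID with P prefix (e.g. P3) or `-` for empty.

Answer: - - P3 P2

Derivation:
Tick 1: [PARSE:P1(v=4,ok=F), VALIDATE:-, TRANSFORM:-, EMIT:-] out:-; in:P1
Tick 2: [PARSE:P2(v=8,ok=F), VALIDATE:P1(v=4,ok=F), TRANSFORM:-, EMIT:-] out:-; in:P2
Tick 3: [PARSE:P3(v=2,ok=F), VALIDATE:P2(v=8,ok=F), TRANSFORM:P1(v=0,ok=F), EMIT:-] out:-; in:P3
Tick 4: [PARSE:-, VALIDATE:P3(v=2,ok=F), TRANSFORM:P2(v=0,ok=F), EMIT:P1(v=0,ok=F)] out:-; in:-
Tick 5: [PARSE:-, VALIDATE:-, TRANSFORM:P3(v=0,ok=F), EMIT:P2(v=0,ok=F)] out:P1(v=0); in:-
At end of tick 5: ['-', '-', 'P3', 'P2']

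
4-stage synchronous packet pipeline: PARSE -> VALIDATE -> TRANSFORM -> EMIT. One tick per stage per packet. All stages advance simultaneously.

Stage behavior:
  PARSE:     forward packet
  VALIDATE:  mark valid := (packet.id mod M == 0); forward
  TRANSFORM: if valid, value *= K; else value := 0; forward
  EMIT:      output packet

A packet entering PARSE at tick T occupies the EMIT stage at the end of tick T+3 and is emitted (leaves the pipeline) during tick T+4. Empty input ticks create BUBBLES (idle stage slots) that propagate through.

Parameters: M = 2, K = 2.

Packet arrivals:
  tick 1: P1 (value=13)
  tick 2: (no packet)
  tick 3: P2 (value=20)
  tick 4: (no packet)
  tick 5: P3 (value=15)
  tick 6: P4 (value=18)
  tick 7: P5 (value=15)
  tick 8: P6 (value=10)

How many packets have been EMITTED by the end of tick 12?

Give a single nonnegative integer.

Answer: 6

Derivation:
Tick 1: [PARSE:P1(v=13,ok=F), VALIDATE:-, TRANSFORM:-, EMIT:-] out:-; in:P1
Tick 2: [PARSE:-, VALIDATE:P1(v=13,ok=F), TRANSFORM:-, EMIT:-] out:-; in:-
Tick 3: [PARSE:P2(v=20,ok=F), VALIDATE:-, TRANSFORM:P1(v=0,ok=F), EMIT:-] out:-; in:P2
Tick 4: [PARSE:-, VALIDATE:P2(v=20,ok=T), TRANSFORM:-, EMIT:P1(v=0,ok=F)] out:-; in:-
Tick 5: [PARSE:P3(v=15,ok=F), VALIDATE:-, TRANSFORM:P2(v=40,ok=T), EMIT:-] out:P1(v=0); in:P3
Tick 6: [PARSE:P4(v=18,ok=F), VALIDATE:P3(v=15,ok=F), TRANSFORM:-, EMIT:P2(v=40,ok=T)] out:-; in:P4
Tick 7: [PARSE:P5(v=15,ok=F), VALIDATE:P4(v=18,ok=T), TRANSFORM:P3(v=0,ok=F), EMIT:-] out:P2(v=40); in:P5
Tick 8: [PARSE:P6(v=10,ok=F), VALIDATE:P5(v=15,ok=F), TRANSFORM:P4(v=36,ok=T), EMIT:P3(v=0,ok=F)] out:-; in:P6
Tick 9: [PARSE:-, VALIDATE:P6(v=10,ok=T), TRANSFORM:P5(v=0,ok=F), EMIT:P4(v=36,ok=T)] out:P3(v=0); in:-
Tick 10: [PARSE:-, VALIDATE:-, TRANSFORM:P6(v=20,ok=T), EMIT:P5(v=0,ok=F)] out:P4(v=36); in:-
Tick 11: [PARSE:-, VALIDATE:-, TRANSFORM:-, EMIT:P6(v=20,ok=T)] out:P5(v=0); in:-
Tick 12: [PARSE:-, VALIDATE:-, TRANSFORM:-, EMIT:-] out:P6(v=20); in:-
Emitted by tick 12: ['P1', 'P2', 'P3', 'P4', 'P5', 'P6']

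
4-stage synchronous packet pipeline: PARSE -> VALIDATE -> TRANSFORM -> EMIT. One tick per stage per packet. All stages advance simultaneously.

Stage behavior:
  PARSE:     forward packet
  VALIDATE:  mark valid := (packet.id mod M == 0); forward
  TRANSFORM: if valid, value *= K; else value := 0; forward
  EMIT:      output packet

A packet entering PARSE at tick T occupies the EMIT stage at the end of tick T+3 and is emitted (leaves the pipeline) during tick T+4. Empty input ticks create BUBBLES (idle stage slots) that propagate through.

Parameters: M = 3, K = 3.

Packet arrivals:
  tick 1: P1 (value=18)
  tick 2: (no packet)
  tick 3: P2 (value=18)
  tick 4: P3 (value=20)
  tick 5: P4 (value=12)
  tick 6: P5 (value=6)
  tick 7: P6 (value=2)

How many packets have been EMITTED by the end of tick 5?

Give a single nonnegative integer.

Answer: 1

Derivation:
Tick 1: [PARSE:P1(v=18,ok=F), VALIDATE:-, TRANSFORM:-, EMIT:-] out:-; in:P1
Tick 2: [PARSE:-, VALIDATE:P1(v=18,ok=F), TRANSFORM:-, EMIT:-] out:-; in:-
Tick 3: [PARSE:P2(v=18,ok=F), VALIDATE:-, TRANSFORM:P1(v=0,ok=F), EMIT:-] out:-; in:P2
Tick 4: [PARSE:P3(v=20,ok=F), VALIDATE:P2(v=18,ok=F), TRANSFORM:-, EMIT:P1(v=0,ok=F)] out:-; in:P3
Tick 5: [PARSE:P4(v=12,ok=F), VALIDATE:P3(v=20,ok=T), TRANSFORM:P2(v=0,ok=F), EMIT:-] out:P1(v=0); in:P4
Emitted by tick 5: ['P1']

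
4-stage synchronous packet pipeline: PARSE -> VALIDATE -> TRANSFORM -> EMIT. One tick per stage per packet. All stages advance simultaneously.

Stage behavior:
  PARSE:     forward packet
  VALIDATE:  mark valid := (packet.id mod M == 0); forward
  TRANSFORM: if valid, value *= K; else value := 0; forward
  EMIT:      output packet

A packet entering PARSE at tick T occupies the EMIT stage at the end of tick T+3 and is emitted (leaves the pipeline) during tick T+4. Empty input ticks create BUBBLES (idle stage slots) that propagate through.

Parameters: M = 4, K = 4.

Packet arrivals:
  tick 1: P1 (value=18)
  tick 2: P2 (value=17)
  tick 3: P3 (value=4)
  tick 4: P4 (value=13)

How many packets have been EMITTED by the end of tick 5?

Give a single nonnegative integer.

Answer: 1

Derivation:
Tick 1: [PARSE:P1(v=18,ok=F), VALIDATE:-, TRANSFORM:-, EMIT:-] out:-; in:P1
Tick 2: [PARSE:P2(v=17,ok=F), VALIDATE:P1(v=18,ok=F), TRANSFORM:-, EMIT:-] out:-; in:P2
Tick 3: [PARSE:P3(v=4,ok=F), VALIDATE:P2(v=17,ok=F), TRANSFORM:P1(v=0,ok=F), EMIT:-] out:-; in:P3
Tick 4: [PARSE:P4(v=13,ok=F), VALIDATE:P3(v=4,ok=F), TRANSFORM:P2(v=0,ok=F), EMIT:P1(v=0,ok=F)] out:-; in:P4
Tick 5: [PARSE:-, VALIDATE:P4(v=13,ok=T), TRANSFORM:P3(v=0,ok=F), EMIT:P2(v=0,ok=F)] out:P1(v=0); in:-
Emitted by tick 5: ['P1']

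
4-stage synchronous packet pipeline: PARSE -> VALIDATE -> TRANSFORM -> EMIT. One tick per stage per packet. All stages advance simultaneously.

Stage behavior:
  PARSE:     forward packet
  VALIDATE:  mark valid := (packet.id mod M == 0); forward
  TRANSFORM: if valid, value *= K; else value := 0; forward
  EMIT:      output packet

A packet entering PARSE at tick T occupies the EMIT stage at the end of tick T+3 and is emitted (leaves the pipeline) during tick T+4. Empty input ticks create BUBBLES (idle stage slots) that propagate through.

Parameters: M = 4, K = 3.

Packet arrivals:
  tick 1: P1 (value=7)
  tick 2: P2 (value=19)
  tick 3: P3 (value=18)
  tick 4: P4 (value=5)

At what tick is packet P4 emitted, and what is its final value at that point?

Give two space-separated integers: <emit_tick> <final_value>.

Tick 1: [PARSE:P1(v=7,ok=F), VALIDATE:-, TRANSFORM:-, EMIT:-] out:-; in:P1
Tick 2: [PARSE:P2(v=19,ok=F), VALIDATE:P1(v=7,ok=F), TRANSFORM:-, EMIT:-] out:-; in:P2
Tick 3: [PARSE:P3(v=18,ok=F), VALIDATE:P2(v=19,ok=F), TRANSFORM:P1(v=0,ok=F), EMIT:-] out:-; in:P3
Tick 4: [PARSE:P4(v=5,ok=F), VALIDATE:P3(v=18,ok=F), TRANSFORM:P2(v=0,ok=F), EMIT:P1(v=0,ok=F)] out:-; in:P4
Tick 5: [PARSE:-, VALIDATE:P4(v=5,ok=T), TRANSFORM:P3(v=0,ok=F), EMIT:P2(v=0,ok=F)] out:P1(v=0); in:-
Tick 6: [PARSE:-, VALIDATE:-, TRANSFORM:P4(v=15,ok=T), EMIT:P3(v=0,ok=F)] out:P2(v=0); in:-
Tick 7: [PARSE:-, VALIDATE:-, TRANSFORM:-, EMIT:P4(v=15,ok=T)] out:P3(v=0); in:-
Tick 8: [PARSE:-, VALIDATE:-, TRANSFORM:-, EMIT:-] out:P4(v=15); in:-
P4: arrives tick 4, valid=True (id=4, id%4=0), emit tick 8, final value 15

Answer: 8 15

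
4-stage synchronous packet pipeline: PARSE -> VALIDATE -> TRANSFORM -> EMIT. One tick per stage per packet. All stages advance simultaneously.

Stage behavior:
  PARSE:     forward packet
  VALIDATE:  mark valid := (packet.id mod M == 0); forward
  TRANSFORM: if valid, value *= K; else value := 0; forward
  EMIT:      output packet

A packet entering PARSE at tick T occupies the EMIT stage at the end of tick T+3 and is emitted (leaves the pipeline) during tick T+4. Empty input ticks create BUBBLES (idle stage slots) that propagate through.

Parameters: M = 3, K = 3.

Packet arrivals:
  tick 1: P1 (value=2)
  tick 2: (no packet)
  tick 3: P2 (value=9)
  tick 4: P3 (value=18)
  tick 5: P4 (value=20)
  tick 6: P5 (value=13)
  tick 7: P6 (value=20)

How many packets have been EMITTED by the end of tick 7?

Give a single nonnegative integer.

Tick 1: [PARSE:P1(v=2,ok=F), VALIDATE:-, TRANSFORM:-, EMIT:-] out:-; in:P1
Tick 2: [PARSE:-, VALIDATE:P1(v=2,ok=F), TRANSFORM:-, EMIT:-] out:-; in:-
Tick 3: [PARSE:P2(v=9,ok=F), VALIDATE:-, TRANSFORM:P1(v=0,ok=F), EMIT:-] out:-; in:P2
Tick 4: [PARSE:P3(v=18,ok=F), VALIDATE:P2(v=9,ok=F), TRANSFORM:-, EMIT:P1(v=0,ok=F)] out:-; in:P3
Tick 5: [PARSE:P4(v=20,ok=F), VALIDATE:P3(v=18,ok=T), TRANSFORM:P2(v=0,ok=F), EMIT:-] out:P1(v=0); in:P4
Tick 6: [PARSE:P5(v=13,ok=F), VALIDATE:P4(v=20,ok=F), TRANSFORM:P3(v=54,ok=T), EMIT:P2(v=0,ok=F)] out:-; in:P5
Tick 7: [PARSE:P6(v=20,ok=F), VALIDATE:P5(v=13,ok=F), TRANSFORM:P4(v=0,ok=F), EMIT:P3(v=54,ok=T)] out:P2(v=0); in:P6
Emitted by tick 7: ['P1', 'P2']

Answer: 2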